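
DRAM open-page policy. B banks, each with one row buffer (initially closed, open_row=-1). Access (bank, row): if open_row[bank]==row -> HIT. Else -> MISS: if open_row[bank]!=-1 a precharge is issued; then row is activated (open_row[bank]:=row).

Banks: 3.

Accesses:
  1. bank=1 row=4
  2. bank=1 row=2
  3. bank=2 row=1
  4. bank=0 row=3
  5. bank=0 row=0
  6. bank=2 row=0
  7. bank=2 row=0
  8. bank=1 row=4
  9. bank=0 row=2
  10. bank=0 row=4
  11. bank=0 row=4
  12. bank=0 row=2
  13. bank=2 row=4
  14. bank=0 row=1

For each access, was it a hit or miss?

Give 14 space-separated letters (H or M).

Acc 1: bank1 row4 -> MISS (open row4); precharges=0
Acc 2: bank1 row2 -> MISS (open row2); precharges=1
Acc 3: bank2 row1 -> MISS (open row1); precharges=1
Acc 4: bank0 row3 -> MISS (open row3); precharges=1
Acc 5: bank0 row0 -> MISS (open row0); precharges=2
Acc 6: bank2 row0 -> MISS (open row0); precharges=3
Acc 7: bank2 row0 -> HIT
Acc 8: bank1 row4 -> MISS (open row4); precharges=4
Acc 9: bank0 row2 -> MISS (open row2); precharges=5
Acc 10: bank0 row4 -> MISS (open row4); precharges=6
Acc 11: bank0 row4 -> HIT
Acc 12: bank0 row2 -> MISS (open row2); precharges=7
Acc 13: bank2 row4 -> MISS (open row4); precharges=8
Acc 14: bank0 row1 -> MISS (open row1); precharges=9

Answer: M M M M M M H M M M H M M M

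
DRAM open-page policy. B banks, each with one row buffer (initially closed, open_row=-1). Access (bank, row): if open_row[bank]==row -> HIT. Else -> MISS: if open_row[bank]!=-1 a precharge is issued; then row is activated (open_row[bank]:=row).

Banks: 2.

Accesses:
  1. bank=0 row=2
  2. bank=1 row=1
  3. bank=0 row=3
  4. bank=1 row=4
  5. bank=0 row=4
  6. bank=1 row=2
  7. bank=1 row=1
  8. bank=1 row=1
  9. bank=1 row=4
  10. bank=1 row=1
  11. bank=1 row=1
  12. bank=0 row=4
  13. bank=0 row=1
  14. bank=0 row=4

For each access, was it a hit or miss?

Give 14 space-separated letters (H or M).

Answer: M M M M M M M H M M H H M M

Derivation:
Acc 1: bank0 row2 -> MISS (open row2); precharges=0
Acc 2: bank1 row1 -> MISS (open row1); precharges=0
Acc 3: bank0 row3 -> MISS (open row3); precharges=1
Acc 4: bank1 row4 -> MISS (open row4); precharges=2
Acc 5: bank0 row4 -> MISS (open row4); precharges=3
Acc 6: bank1 row2 -> MISS (open row2); precharges=4
Acc 7: bank1 row1 -> MISS (open row1); precharges=5
Acc 8: bank1 row1 -> HIT
Acc 9: bank1 row4 -> MISS (open row4); precharges=6
Acc 10: bank1 row1 -> MISS (open row1); precharges=7
Acc 11: bank1 row1 -> HIT
Acc 12: bank0 row4 -> HIT
Acc 13: bank0 row1 -> MISS (open row1); precharges=8
Acc 14: bank0 row4 -> MISS (open row4); precharges=9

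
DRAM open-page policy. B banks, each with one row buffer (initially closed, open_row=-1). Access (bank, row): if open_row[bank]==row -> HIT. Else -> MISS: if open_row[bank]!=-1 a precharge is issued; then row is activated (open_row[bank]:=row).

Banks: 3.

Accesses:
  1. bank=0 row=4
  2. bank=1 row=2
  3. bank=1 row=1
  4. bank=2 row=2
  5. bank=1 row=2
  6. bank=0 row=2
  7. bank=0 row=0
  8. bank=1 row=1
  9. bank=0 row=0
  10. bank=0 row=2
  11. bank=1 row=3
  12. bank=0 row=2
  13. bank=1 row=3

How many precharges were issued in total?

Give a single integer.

Acc 1: bank0 row4 -> MISS (open row4); precharges=0
Acc 2: bank1 row2 -> MISS (open row2); precharges=0
Acc 3: bank1 row1 -> MISS (open row1); precharges=1
Acc 4: bank2 row2 -> MISS (open row2); precharges=1
Acc 5: bank1 row2 -> MISS (open row2); precharges=2
Acc 6: bank0 row2 -> MISS (open row2); precharges=3
Acc 7: bank0 row0 -> MISS (open row0); precharges=4
Acc 8: bank1 row1 -> MISS (open row1); precharges=5
Acc 9: bank0 row0 -> HIT
Acc 10: bank0 row2 -> MISS (open row2); precharges=6
Acc 11: bank1 row3 -> MISS (open row3); precharges=7
Acc 12: bank0 row2 -> HIT
Acc 13: bank1 row3 -> HIT

Answer: 7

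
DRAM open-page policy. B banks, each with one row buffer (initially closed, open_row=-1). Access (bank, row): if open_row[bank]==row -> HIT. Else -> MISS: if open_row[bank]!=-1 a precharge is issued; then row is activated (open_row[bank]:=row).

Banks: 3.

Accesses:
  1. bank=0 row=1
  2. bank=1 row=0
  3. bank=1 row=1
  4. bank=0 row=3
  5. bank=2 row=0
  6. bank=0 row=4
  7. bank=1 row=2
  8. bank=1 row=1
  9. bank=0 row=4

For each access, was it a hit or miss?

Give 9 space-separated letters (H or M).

Acc 1: bank0 row1 -> MISS (open row1); precharges=0
Acc 2: bank1 row0 -> MISS (open row0); precharges=0
Acc 3: bank1 row1 -> MISS (open row1); precharges=1
Acc 4: bank0 row3 -> MISS (open row3); precharges=2
Acc 5: bank2 row0 -> MISS (open row0); precharges=2
Acc 6: bank0 row4 -> MISS (open row4); precharges=3
Acc 7: bank1 row2 -> MISS (open row2); precharges=4
Acc 8: bank1 row1 -> MISS (open row1); precharges=5
Acc 9: bank0 row4 -> HIT

Answer: M M M M M M M M H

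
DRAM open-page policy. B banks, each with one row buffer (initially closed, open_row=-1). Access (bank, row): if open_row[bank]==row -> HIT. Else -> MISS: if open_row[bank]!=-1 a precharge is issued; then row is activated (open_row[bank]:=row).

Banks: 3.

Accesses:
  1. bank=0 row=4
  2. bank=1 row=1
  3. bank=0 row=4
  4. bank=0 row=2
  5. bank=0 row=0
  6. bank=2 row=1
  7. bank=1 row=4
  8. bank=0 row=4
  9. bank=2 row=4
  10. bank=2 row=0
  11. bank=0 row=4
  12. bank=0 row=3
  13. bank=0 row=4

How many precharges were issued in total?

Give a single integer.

Answer: 8

Derivation:
Acc 1: bank0 row4 -> MISS (open row4); precharges=0
Acc 2: bank1 row1 -> MISS (open row1); precharges=0
Acc 3: bank0 row4 -> HIT
Acc 4: bank0 row2 -> MISS (open row2); precharges=1
Acc 5: bank0 row0 -> MISS (open row0); precharges=2
Acc 6: bank2 row1 -> MISS (open row1); precharges=2
Acc 7: bank1 row4 -> MISS (open row4); precharges=3
Acc 8: bank0 row4 -> MISS (open row4); precharges=4
Acc 9: bank2 row4 -> MISS (open row4); precharges=5
Acc 10: bank2 row0 -> MISS (open row0); precharges=6
Acc 11: bank0 row4 -> HIT
Acc 12: bank0 row3 -> MISS (open row3); precharges=7
Acc 13: bank0 row4 -> MISS (open row4); precharges=8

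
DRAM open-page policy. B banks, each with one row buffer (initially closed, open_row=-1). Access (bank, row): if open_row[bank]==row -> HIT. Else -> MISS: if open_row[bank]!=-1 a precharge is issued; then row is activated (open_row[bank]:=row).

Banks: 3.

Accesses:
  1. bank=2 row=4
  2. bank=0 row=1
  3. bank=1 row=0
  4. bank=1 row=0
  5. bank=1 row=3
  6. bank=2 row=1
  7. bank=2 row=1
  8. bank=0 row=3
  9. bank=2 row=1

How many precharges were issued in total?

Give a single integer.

Answer: 3

Derivation:
Acc 1: bank2 row4 -> MISS (open row4); precharges=0
Acc 2: bank0 row1 -> MISS (open row1); precharges=0
Acc 3: bank1 row0 -> MISS (open row0); precharges=0
Acc 4: bank1 row0 -> HIT
Acc 5: bank1 row3 -> MISS (open row3); precharges=1
Acc 6: bank2 row1 -> MISS (open row1); precharges=2
Acc 7: bank2 row1 -> HIT
Acc 8: bank0 row3 -> MISS (open row3); precharges=3
Acc 9: bank2 row1 -> HIT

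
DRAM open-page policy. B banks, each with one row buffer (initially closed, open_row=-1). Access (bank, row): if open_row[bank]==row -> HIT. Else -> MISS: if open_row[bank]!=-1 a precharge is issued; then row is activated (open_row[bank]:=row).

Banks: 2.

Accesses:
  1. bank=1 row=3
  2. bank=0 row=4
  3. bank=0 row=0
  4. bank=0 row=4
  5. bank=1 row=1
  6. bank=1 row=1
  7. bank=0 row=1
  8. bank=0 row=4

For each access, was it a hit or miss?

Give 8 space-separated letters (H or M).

Answer: M M M M M H M M

Derivation:
Acc 1: bank1 row3 -> MISS (open row3); precharges=0
Acc 2: bank0 row4 -> MISS (open row4); precharges=0
Acc 3: bank0 row0 -> MISS (open row0); precharges=1
Acc 4: bank0 row4 -> MISS (open row4); precharges=2
Acc 5: bank1 row1 -> MISS (open row1); precharges=3
Acc 6: bank1 row1 -> HIT
Acc 7: bank0 row1 -> MISS (open row1); precharges=4
Acc 8: bank0 row4 -> MISS (open row4); precharges=5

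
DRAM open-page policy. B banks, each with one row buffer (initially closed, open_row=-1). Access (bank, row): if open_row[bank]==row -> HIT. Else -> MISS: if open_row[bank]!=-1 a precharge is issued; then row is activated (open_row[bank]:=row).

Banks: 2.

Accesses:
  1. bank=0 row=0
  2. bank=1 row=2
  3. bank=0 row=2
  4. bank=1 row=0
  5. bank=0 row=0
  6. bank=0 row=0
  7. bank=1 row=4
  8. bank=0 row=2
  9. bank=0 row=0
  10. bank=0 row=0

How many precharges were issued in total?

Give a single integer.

Acc 1: bank0 row0 -> MISS (open row0); precharges=0
Acc 2: bank1 row2 -> MISS (open row2); precharges=0
Acc 3: bank0 row2 -> MISS (open row2); precharges=1
Acc 4: bank1 row0 -> MISS (open row0); precharges=2
Acc 5: bank0 row0 -> MISS (open row0); precharges=3
Acc 6: bank0 row0 -> HIT
Acc 7: bank1 row4 -> MISS (open row4); precharges=4
Acc 8: bank0 row2 -> MISS (open row2); precharges=5
Acc 9: bank0 row0 -> MISS (open row0); precharges=6
Acc 10: bank0 row0 -> HIT

Answer: 6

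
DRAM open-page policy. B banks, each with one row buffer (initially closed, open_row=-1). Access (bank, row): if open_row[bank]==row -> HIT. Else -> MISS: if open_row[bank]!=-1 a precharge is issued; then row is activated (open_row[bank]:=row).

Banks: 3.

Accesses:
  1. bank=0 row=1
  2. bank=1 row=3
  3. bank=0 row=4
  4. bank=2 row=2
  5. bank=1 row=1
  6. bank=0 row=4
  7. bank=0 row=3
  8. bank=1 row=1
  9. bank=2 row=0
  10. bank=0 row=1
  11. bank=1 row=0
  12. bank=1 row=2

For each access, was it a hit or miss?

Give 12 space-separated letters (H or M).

Answer: M M M M M H M H M M M M

Derivation:
Acc 1: bank0 row1 -> MISS (open row1); precharges=0
Acc 2: bank1 row3 -> MISS (open row3); precharges=0
Acc 3: bank0 row4 -> MISS (open row4); precharges=1
Acc 4: bank2 row2 -> MISS (open row2); precharges=1
Acc 5: bank1 row1 -> MISS (open row1); precharges=2
Acc 6: bank0 row4 -> HIT
Acc 7: bank0 row3 -> MISS (open row3); precharges=3
Acc 8: bank1 row1 -> HIT
Acc 9: bank2 row0 -> MISS (open row0); precharges=4
Acc 10: bank0 row1 -> MISS (open row1); precharges=5
Acc 11: bank1 row0 -> MISS (open row0); precharges=6
Acc 12: bank1 row2 -> MISS (open row2); precharges=7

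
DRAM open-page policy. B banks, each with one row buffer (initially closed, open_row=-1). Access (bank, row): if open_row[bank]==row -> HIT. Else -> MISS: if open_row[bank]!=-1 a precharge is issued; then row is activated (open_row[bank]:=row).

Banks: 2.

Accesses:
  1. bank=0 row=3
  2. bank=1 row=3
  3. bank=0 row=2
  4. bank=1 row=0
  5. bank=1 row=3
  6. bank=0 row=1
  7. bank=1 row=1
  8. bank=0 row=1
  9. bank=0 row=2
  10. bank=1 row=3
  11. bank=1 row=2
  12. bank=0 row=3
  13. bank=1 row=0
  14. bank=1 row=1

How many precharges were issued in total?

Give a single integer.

Acc 1: bank0 row3 -> MISS (open row3); precharges=0
Acc 2: bank1 row3 -> MISS (open row3); precharges=0
Acc 3: bank0 row2 -> MISS (open row2); precharges=1
Acc 4: bank1 row0 -> MISS (open row0); precharges=2
Acc 5: bank1 row3 -> MISS (open row3); precharges=3
Acc 6: bank0 row1 -> MISS (open row1); precharges=4
Acc 7: bank1 row1 -> MISS (open row1); precharges=5
Acc 8: bank0 row1 -> HIT
Acc 9: bank0 row2 -> MISS (open row2); precharges=6
Acc 10: bank1 row3 -> MISS (open row3); precharges=7
Acc 11: bank1 row2 -> MISS (open row2); precharges=8
Acc 12: bank0 row3 -> MISS (open row3); precharges=9
Acc 13: bank1 row0 -> MISS (open row0); precharges=10
Acc 14: bank1 row1 -> MISS (open row1); precharges=11

Answer: 11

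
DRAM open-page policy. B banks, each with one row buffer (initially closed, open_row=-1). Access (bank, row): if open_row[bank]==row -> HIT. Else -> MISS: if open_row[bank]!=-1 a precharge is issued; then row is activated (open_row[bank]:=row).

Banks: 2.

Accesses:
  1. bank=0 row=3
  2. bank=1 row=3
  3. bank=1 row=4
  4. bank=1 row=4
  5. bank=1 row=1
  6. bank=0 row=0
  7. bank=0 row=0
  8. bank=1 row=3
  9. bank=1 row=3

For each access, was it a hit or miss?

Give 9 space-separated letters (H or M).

Acc 1: bank0 row3 -> MISS (open row3); precharges=0
Acc 2: bank1 row3 -> MISS (open row3); precharges=0
Acc 3: bank1 row4 -> MISS (open row4); precharges=1
Acc 4: bank1 row4 -> HIT
Acc 5: bank1 row1 -> MISS (open row1); precharges=2
Acc 6: bank0 row0 -> MISS (open row0); precharges=3
Acc 7: bank0 row0 -> HIT
Acc 8: bank1 row3 -> MISS (open row3); precharges=4
Acc 9: bank1 row3 -> HIT

Answer: M M M H M M H M H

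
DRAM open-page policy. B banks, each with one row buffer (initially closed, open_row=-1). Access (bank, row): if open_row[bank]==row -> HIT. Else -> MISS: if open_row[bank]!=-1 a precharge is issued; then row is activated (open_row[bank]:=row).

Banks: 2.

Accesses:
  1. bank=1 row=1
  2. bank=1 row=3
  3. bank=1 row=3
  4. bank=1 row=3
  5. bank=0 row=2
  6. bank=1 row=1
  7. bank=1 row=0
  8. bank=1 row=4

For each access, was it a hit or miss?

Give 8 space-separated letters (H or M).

Answer: M M H H M M M M

Derivation:
Acc 1: bank1 row1 -> MISS (open row1); precharges=0
Acc 2: bank1 row3 -> MISS (open row3); precharges=1
Acc 3: bank1 row3 -> HIT
Acc 4: bank1 row3 -> HIT
Acc 5: bank0 row2 -> MISS (open row2); precharges=1
Acc 6: bank1 row1 -> MISS (open row1); precharges=2
Acc 7: bank1 row0 -> MISS (open row0); precharges=3
Acc 8: bank1 row4 -> MISS (open row4); precharges=4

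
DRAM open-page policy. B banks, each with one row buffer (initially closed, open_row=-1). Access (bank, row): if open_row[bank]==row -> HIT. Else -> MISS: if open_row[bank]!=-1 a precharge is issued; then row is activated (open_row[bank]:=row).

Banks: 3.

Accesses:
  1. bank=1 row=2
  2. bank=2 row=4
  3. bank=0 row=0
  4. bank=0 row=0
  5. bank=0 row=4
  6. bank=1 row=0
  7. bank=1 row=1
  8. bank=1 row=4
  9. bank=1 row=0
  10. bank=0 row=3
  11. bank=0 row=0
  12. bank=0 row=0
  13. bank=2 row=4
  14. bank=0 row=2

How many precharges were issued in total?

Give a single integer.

Answer: 8

Derivation:
Acc 1: bank1 row2 -> MISS (open row2); precharges=0
Acc 2: bank2 row4 -> MISS (open row4); precharges=0
Acc 3: bank0 row0 -> MISS (open row0); precharges=0
Acc 4: bank0 row0 -> HIT
Acc 5: bank0 row4 -> MISS (open row4); precharges=1
Acc 6: bank1 row0 -> MISS (open row0); precharges=2
Acc 7: bank1 row1 -> MISS (open row1); precharges=3
Acc 8: bank1 row4 -> MISS (open row4); precharges=4
Acc 9: bank1 row0 -> MISS (open row0); precharges=5
Acc 10: bank0 row3 -> MISS (open row3); precharges=6
Acc 11: bank0 row0 -> MISS (open row0); precharges=7
Acc 12: bank0 row0 -> HIT
Acc 13: bank2 row4 -> HIT
Acc 14: bank0 row2 -> MISS (open row2); precharges=8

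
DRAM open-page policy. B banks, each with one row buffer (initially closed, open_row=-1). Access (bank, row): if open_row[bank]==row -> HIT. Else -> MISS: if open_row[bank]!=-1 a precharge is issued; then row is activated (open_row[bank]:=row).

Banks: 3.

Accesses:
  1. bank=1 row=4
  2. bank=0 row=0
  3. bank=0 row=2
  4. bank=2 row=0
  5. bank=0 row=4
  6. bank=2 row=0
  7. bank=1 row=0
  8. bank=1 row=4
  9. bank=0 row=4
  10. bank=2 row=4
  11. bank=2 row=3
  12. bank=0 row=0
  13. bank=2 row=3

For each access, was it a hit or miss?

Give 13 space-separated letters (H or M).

Answer: M M M M M H M M H M M M H

Derivation:
Acc 1: bank1 row4 -> MISS (open row4); precharges=0
Acc 2: bank0 row0 -> MISS (open row0); precharges=0
Acc 3: bank0 row2 -> MISS (open row2); precharges=1
Acc 4: bank2 row0 -> MISS (open row0); precharges=1
Acc 5: bank0 row4 -> MISS (open row4); precharges=2
Acc 6: bank2 row0 -> HIT
Acc 7: bank1 row0 -> MISS (open row0); precharges=3
Acc 8: bank1 row4 -> MISS (open row4); precharges=4
Acc 9: bank0 row4 -> HIT
Acc 10: bank2 row4 -> MISS (open row4); precharges=5
Acc 11: bank2 row3 -> MISS (open row3); precharges=6
Acc 12: bank0 row0 -> MISS (open row0); precharges=7
Acc 13: bank2 row3 -> HIT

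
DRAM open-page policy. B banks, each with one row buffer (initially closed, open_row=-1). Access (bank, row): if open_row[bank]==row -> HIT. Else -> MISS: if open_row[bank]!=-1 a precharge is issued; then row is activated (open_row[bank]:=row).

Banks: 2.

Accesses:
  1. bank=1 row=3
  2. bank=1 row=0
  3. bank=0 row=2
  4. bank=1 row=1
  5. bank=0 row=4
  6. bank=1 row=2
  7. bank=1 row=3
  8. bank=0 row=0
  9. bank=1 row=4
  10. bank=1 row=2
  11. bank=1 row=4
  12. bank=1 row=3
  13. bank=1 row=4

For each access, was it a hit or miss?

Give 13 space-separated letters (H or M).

Acc 1: bank1 row3 -> MISS (open row3); precharges=0
Acc 2: bank1 row0 -> MISS (open row0); precharges=1
Acc 3: bank0 row2 -> MISS (open row2); precharges=1
Acc 4: bank1 row1 -> MISS (open row1); precharges=2
Acc 5: bank0 row4 -> MISS (open row4); precharges=3
Acc 6: bank1 row2 -> MISS (open row2); precharges=4
Acc 7: bank1 row3 -> MISS (open row3); precharges=5
Acc 8: bank0 row0 -> MISS (open row0); precharges=6
Acc 9: bank1 row4 -> MISS (open row4); precharges=7
Acc 10: bank1 row2 -> MISS (open row2); precharges=8
Acc 11: bank1 row4 -> MISS (open row4); precharges=9
Acc 12: bank1 row3 -> MISS (open row3); precharges=10
Acc 13: bank1 row4 -> MISS (open row4); precharges=11

Answer: M M M M M M M M M M M M M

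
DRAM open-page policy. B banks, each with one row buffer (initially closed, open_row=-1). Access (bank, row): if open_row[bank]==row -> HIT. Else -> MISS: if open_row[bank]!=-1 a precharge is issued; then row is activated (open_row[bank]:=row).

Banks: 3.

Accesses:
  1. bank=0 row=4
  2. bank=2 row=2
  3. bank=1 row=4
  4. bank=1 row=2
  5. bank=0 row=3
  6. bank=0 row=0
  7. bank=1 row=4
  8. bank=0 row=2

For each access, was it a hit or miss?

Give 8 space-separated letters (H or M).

Answer: M M M M M M M M

Derivation:
Acc 1: bank0 row4 -> MISS (open row4); precharges=0
Acc 2: bank2 row2 -> MISS (open row2); precharges=0
Acc 3: bank1 row4 -> MISS (open row4); precharges=0
Acc 4: bank1 row2 -> MISS (open row2); precharges=1
Acc 5: bank0 row3 -> MISS (open row3); precharges=2
Acc 6: bank0 row0 -> MISS (open row0); precharges=3
Acc 7: bank1 row4 -> MISS (open row4); precharges=4
Acc 8: bank0 row2 -> MISS (open row2); precharges=5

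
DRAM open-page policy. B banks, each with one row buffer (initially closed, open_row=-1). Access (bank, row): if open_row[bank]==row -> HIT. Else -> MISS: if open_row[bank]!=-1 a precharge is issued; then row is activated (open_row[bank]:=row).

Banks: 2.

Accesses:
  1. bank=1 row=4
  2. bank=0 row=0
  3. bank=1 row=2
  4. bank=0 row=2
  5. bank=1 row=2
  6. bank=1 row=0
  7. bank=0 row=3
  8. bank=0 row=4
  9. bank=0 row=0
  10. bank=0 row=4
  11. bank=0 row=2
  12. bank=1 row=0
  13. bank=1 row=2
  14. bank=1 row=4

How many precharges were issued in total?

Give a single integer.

Answer: 10

Derivation:
Acc 1: bank1 row4 -> MISS (open row4); precharges=0
Acc 2: bank0 row0 -> MISS (open row0); precharges=0
Acc 3: bank1 row2 -> MISS (open row2); precharges=1
Acc 4: bank0 row2 -> MISS (open row2); precharges=2
Acc 5: bank1 row2 -> HIT
Acc 6: bank1 row0 -> MISS (open row0); precharges=3
Acc 7: bank0 row3 -> MISS (open row3); precharges=4
Acc 8: bank0 row4 -> MISS (open row4); precharges=5
Acc 9: bank0 row0 -> MISS (open row0); precharges=6
Acc 10: bank0 row4 -> MISS (open row4); precharges=7
Acc 11: bank0 row2 -> MISS (open row2); precharges=8
Acc 12: bank1 row0 -> HIT
Acc 13: bank1 row2 -> MISS (open row2); precharges=9
Acc 14: bank1 row4 -> MISS (open row4); precharges=10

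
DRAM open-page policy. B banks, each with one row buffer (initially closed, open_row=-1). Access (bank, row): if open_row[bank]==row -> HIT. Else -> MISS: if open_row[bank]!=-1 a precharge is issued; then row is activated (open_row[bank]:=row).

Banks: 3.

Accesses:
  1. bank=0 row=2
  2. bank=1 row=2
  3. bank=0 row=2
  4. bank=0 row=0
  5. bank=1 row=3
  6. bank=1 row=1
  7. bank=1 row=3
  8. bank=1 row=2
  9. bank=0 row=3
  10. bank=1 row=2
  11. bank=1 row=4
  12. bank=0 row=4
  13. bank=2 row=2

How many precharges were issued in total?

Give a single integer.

Acc 1: bank0 row2 -> MISS (open row2); precharges=0
Acc 2: bank1 row2 -> MISS (open row2); precharges=0
Acc 3: bank0 row2 -> HIT
Acc 4: bank0 row0 -> MISS (open row0); precharges=1
Acc 5: bank1 row3 -> MISS (open row3); precharges=2
Acc 6: bank1 row1 -> MISS (open row1); precharges=3
Acc 7: bank1 row3 -> MISS (open row3); precharges=4
Acc 8: bank1 row2 -> MISS (open row2); precharges=5
Acc 9: bank0 row3 -> MISS (open row3); precharges=6
Acc 10: bank1 row2 -> HIT
Acc 11: bank1 row4 -> MISS (open row4); precharges=7
Acc 12: bank0 row4 -> MISS (open row4); precharges=8
Acc 13: bank2 row2 -> MISS (open row2); precharges=8

Answer: 8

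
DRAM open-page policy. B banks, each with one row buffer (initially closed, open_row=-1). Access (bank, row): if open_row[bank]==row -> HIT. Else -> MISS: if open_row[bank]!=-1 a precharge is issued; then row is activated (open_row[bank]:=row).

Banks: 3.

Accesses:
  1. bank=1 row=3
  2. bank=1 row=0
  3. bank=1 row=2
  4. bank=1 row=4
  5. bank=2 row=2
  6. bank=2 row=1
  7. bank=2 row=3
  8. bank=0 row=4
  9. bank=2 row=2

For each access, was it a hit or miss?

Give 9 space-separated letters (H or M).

Answer: M M M M M M M M M

Derivation:
Acc 1: bank1 row3 -> MISS (open row3); precharges=0
Acc 2: bank1 row0 -> MISS (open row0); precharges=1
Acc 3: bank1 row2 -> MISS (open row2); precharges=2
Acc 4: bank1 row4 -> MISS (open row4); precharges=3
Acc 5: bank2 row2 -> MISS (open row2); precharges=3
Acc 6: bank2 row1 -> MISS (open row1); precharges=4
Acc 7: bank2 row3 -> MISS (open row3); precharges=5
Acc 8: bank0 row4 -> MISS (open row4); precharges=5
Acc 9: bank2 row2 -> MISS (open row2); precharges=6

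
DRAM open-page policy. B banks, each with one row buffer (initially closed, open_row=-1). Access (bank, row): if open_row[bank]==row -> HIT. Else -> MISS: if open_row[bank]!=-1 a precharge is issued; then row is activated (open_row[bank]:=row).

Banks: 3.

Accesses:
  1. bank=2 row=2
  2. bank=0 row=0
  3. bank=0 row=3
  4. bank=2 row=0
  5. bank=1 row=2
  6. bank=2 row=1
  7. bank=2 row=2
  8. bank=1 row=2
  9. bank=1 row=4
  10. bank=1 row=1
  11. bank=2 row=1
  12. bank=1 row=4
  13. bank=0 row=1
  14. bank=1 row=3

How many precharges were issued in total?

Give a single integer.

Answer: 10

Derivation:
Acc 1: bank2 row2 -> MISS (open row2); precharges=0
Acc 2: bank0 row0 -> MISS (open row0); precharges=0
Acc 3: bank0 row3 -> MISS (open row3); precharges=1
Acc 4: bank2 row0 -> MISS (open row0); precharges=2
Acc 5: bank1 row2 -> MISS (open row2); precharges=2
Acc 6: bank2 row1 -> MISS (open row1); precharges=3
Acc 7: bank2 row2 -> MISS (open row2); precharges=4
Acc 8: bank1 row2 -> HIT
Acc 9: bank1 row4 -> MISS (open row4); precharges=5
Acc 10: bank1 row1 -> MISS (open row1); precharges=6
Acc 11: bank2 row1 -> MISS (open row1); precharges=7
Acc 12: bank1 row4 -> MISS (open row4); precharges=8
Acc 13: bank0 row1 -> MISS (open row1); precharges=9
Acc 14: bank1 row3 -> MISS (open row3); precharges=10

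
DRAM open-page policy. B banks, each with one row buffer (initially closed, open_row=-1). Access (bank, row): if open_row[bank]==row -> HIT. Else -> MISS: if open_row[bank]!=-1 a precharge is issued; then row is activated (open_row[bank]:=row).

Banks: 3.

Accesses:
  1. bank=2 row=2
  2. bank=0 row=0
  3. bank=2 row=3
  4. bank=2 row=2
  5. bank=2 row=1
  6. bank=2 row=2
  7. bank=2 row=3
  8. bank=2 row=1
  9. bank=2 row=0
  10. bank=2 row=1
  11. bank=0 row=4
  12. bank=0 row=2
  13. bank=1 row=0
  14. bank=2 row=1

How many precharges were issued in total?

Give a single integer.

Acc 1: bank2 row2 -> MISS (open row2); precharges=0
Acc 2: bank0 row0 -> MISS (open row0); precharges=0
Acc 3: bank2 row3 -> MISS (open row3); precharges=1
Acc 4: bank2 row2 -> MISS (open row2); precharges=2
Acc 5: bank2 row1 -> MISS (open row1); precharges=3
Acc 6: bank2 row2 -> MISS (open row2); precharges=4
Acc 7: bank2 row3 -> MISS (open row3); precharges=5
Acc 8: bank2 row1 -> MISS (open row1); precharges=6
Acc 9: bank2 row0 -> MISS (open row0); precharges=7
Acc 10: bank2 row1 -> MISS (open row1); precharges=8
Acc 11: bank0 row4 -> MISS (open row4); precharges=9
Acc 12: bank0 row2 -> MISS (open row2); precharges=10
Acc 13: bank1 row0 -> MISS (open row0); precharges=10
Acc 14: bank2 row1 -> HIT

Answer: 10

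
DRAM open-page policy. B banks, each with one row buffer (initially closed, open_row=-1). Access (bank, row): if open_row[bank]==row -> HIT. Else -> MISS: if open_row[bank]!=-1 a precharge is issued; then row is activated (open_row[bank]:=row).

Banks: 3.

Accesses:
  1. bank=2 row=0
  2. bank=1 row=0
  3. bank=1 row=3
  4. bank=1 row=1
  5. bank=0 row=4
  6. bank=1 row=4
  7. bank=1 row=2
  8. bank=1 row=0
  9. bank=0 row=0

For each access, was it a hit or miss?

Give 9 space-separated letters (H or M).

Acc 1: bank2 row0 -> MISS (open row0); precharges=0
Acc 2: bank1 row0 -> MISS (open row0); precharges=0
Acc 3: bank1 row3 -> MISS (open row3); precharges=1
Acc 4: bank1 row1 -> MISS (open row1); precharges=2
Acc 5: bank0 row4 -> MISS (open row4); precharges=2
Acc 6: bank1 row4 -> MISS (open row4); precharges=3
Acc 7: bank1 row2 -> MISS (open row2); precharges=4
Acc 8: bank1 row0 -> MISS (open row0); precharges=5
Acc 9: bank0 row0 -> MISS (open row0); precharges=6

Answer: M M M M M M M M M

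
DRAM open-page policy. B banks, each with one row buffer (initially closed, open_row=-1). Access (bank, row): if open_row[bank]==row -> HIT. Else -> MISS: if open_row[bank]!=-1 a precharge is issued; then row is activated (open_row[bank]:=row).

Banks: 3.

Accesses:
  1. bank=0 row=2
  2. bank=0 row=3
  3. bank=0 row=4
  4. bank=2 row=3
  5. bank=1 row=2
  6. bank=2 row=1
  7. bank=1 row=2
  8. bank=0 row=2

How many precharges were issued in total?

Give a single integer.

Answer: 4

Derivation:
Acc 1: bank0 row2 -> MISS (open row2); precharges=0
Acc 2: bank0 row3 -> MISS (open row3); precharges=1
Acc 3: bank0 row4 -> MISS (open row4); precharges=2
Acc 4: bank2 row3 -> MISS (open row3); precharges=2
Acc 5: bank1 row2 -> MISS (open row2); precharges=2
Acc 6: bank2 row1 -> MISS (open row1); precharges=3
Acc 7: bank1 row2 -> HIT
Acc 8: bank0 row2 -> MISS (open row2); precharges=4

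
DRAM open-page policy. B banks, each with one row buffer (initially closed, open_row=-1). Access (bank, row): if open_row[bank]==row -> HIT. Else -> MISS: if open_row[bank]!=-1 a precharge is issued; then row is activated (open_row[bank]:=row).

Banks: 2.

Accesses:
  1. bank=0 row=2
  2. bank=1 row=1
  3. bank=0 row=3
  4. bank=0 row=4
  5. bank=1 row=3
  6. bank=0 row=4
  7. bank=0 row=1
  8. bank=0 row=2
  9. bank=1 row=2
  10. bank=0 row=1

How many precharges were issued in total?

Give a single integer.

Answer: 7

Derivation:
Acc 1: bank0 row2 -> MISS (open row2); precharges=0
Acc 2: bank1 row1 -> MISS (open row1); precharges=0
Acc 3: bank0 row3 -> MISS (open row3); precharges=1
Acc 4: bank0 row4 -> MISS (open row4); precharges=2
Acc 5: bank1 row3 -> MISS (open row3); precharges=3
Acc 6: bank0 row4 -> HIT
Acc 7: bank0 row1 -> MISS (open row1); precharges=4
Acc 8: bank0 row2 -> MISS (open row2); precharges=5
Acc 9: bank1 row2 -> MISS (open row2); precharges=6
Acc 10: bank0 row1 -> MISS (open row1); precharges=7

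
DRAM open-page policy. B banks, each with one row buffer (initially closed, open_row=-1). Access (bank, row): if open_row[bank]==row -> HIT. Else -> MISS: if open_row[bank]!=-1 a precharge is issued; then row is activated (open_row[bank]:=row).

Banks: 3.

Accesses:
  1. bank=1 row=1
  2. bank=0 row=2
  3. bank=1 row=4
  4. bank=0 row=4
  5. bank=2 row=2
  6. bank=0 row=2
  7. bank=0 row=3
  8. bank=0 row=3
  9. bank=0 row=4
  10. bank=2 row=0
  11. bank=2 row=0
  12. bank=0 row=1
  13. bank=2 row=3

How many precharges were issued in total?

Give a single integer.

Acc 1: bank1 row1 -> MISS (open row1); precharges=0
Acc 2: bank0 row2 -> MISS (open row2); precharges=0
Acc 3: bank1 row4 -> MISS (open row4); precharges=1
Acc 4: bank0 row4 -> MISS (open row4); precharges=2
Acc 5: bank2 row2 -> MISS (open row2); precharges=2
Acc 6: bank0 row2 -> MISS (open row2); precharges=3
Acc 7: bank0 row3 -> MISS (open row3); precharges=4
Acc 8: bank0 row3 -> HIT
Acc 9: bank0 row4 -> MISS (open row4); precharges=5
Acc 10: bank2 row0 -> MISS (open row0); precharges=6
Acc 11: bank2 row0 -> HIT
Acc 12: bank0 row1 -> MISS (open row1); precharges=7
Acc 13: bank2 row3 -> MISS (open row3); precharges=8

Answer: 8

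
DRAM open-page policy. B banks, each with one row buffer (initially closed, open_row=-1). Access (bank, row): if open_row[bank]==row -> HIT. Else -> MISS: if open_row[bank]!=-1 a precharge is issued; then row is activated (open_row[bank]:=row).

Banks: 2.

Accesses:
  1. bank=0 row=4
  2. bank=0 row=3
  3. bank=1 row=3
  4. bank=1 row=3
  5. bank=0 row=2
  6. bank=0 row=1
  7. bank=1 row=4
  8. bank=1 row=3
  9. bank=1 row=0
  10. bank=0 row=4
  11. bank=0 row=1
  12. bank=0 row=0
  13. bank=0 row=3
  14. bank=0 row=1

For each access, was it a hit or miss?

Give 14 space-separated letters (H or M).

Answer: M M M H M M M M M M M M M M

Derivation:
Acc 1: bank0 row4 -> MISS (open row4); precharges=0
Acc 2: bank0 row3 -> MISS (open row3); precharges=1
Acc 3: bank1 row3 -> MISS (open row3); precharges=1
Acc 4: bank1 row3 -> HIT
Acc 5: bank0 row2 -> MISS (open row2); precharges=2
Acc 6: bank0 row1 -> MISS (open row1); precharges=3
Acc 7: bank1 row4 -> MISS (open row4); precharges=4
Acc 8: bank1 row3 -> MISS (open row3); precharges=5
Acc 9: bank1 row0 -> MISS (open row0); precharges=6
Acc 10: bank0 row4 -> MISS (open row4); precharges=7
Acc 11: bank0 row1 -> MISS (open row1); precharges=8
Acc 12: bank0 row0 -> MISS (open row0); precharges=9
Acc 13: bank0 row3 -> MISS (open row3); precharges=10
Acc 14: bank0 row1 -> MISS (open row1); precharges=11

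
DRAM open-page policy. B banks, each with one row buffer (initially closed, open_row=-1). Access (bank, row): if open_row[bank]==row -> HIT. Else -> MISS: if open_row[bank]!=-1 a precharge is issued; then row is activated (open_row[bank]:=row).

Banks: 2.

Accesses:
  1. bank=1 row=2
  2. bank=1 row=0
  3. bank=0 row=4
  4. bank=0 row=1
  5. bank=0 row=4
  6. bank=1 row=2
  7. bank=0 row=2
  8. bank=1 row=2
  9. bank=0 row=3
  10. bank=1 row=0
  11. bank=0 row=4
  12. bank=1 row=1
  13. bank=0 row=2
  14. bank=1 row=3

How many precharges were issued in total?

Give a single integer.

Answer: 11

Derivation:
Acc 1: bank1 row2 -> MISS (open row2); precharges=0
Acc 2: bank1 row0 -> MISS (open row0); precharges=1
Acc 3: bank0 row4 -> MISS (open row4); precharges=1
Acc 4: bank0 row1 -> MISS (open row1); precharges=2
Acc 5: bank0 row4 -> MISS (open row4); precharges=3
Acc 6: bank1 row2 -> MISS (open row2); precharges=4
Acc 7: bank0 row2 -> MISS (open row2); precharges=5
Acc 8: bank1 row2 -> HIT
Acc 9: bank0 row3 -> MISS (open row3); precharges=6
Acc 10: bank1 row0 -> MISS (open row0); precharges=7
Acc 11: bank0 row4 -> MISS (open row4); precharges=8
Acc 12: bank1 row1 -> MISS (open row1); precharges=9
Acc 13: bank0 row2 -> MISS (open row2); precharges=10
Acc 14: bank1 row3 -> MISS (open row3); precharges=11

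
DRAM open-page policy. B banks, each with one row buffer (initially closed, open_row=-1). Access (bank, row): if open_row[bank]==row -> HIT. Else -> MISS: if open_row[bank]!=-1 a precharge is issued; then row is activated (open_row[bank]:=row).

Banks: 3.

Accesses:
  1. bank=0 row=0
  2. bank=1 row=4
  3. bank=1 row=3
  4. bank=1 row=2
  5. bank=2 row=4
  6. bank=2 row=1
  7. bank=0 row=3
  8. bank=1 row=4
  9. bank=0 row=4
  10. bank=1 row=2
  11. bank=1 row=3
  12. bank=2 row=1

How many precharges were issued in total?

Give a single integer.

Acc 1: bank0 row0 -> MISS (open row0); precharges=0
Acc 2: bank1 row4 -> MISS (open row4); precharges=0
Acc 3: bank1 row3 -> MISS (open row3); precharges=1
Acc 4: bank1 row2 -> MISS (open row2); precharges=2
Acc 5: bank2 row4 -> MISS (open row4); precharges=2
Acc 6: bank2 row1 -> MISS (open row1); precharges=3
Acc 7: bank0 row3 -> MISS (open row3); precharges=4
Acc 8: bank1 row4 -> MISS (open row4); precharges=5
Acc 9: bank0 row4 -> MISS (open row4); precharges=6
Acc 10: bank1 row2 -> MISS (open row2); precharges=7
Acc 11: bank1 row3 -> MISS (open row3); precharges=8
Acc 12: bank2 row1 -> HIT

Answer: 8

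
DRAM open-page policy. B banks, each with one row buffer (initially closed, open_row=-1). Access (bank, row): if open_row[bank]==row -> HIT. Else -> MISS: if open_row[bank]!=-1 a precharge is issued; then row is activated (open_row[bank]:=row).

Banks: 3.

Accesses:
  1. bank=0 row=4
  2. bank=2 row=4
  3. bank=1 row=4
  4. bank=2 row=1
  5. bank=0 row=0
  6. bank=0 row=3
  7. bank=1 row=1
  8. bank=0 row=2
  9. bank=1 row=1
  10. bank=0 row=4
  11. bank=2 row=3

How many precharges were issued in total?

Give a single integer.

Acc 1: bank0 row4 -> MISS (open row4); precharges=0
Acc 2: bank2 row4 -> MISS (open row4); precharges=0
Acc 3: bank1 row4 -> MISS (open row4); precharges=0
Acc 4: bank2 row1 -> MISS (open row1); precharges=1
Acc 5: bank0 row0 -> MISS (open row0); precharges=2
Acc 6: bank0 row3 -> MISS (open row3); precharges=3
Acc 7: bank1 row1 -> MISS (open row1); precharges=4
Acc 8: bank0 row2 -> MISS (open row2); precharges=5
Acc 9: bank1 row1 -> HIT
Acc 10: bank0 row4 -> MISS (open row4); precharges=6
Acc 11: bank2 row3 -> MISS (open row3); precharges=7

Answer: 7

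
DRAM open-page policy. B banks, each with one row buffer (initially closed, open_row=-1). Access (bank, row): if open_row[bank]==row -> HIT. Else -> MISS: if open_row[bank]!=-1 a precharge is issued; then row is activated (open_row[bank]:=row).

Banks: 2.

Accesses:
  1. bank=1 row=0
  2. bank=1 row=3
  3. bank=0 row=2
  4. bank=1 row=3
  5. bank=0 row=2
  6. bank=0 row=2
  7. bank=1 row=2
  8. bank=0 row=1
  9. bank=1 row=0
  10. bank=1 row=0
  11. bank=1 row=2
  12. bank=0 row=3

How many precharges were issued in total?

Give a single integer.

Answer: 6

Derivation:
Acc 1: bank1 row0 -> MISS (open row0); precharges=0
Acc 2: bank1 row3 -> MISS (open row3); precharges=1
Acc 3: bank0 row2 -> MISS (open row2); precharges=1
Acc 4: bank1 row3 -> HIT
Acc 5: bank0 row2 -> HIT
Acc 6: bank0 row2 -> HIT
Acc 7: bank1 row2 -> MISS (open row2); precharges=2
Acc 8: bank0 row1 -> MISS (open row1); precharges=3
Acc 9: bank1 row0 -> MISS (open row0); precharges=4
Acc 10: bank1 row0 -> HIT
Acc 11: bank1 row2 -> MISS (open row2); precharges=5
Acc 12: bank0 row3 -> MISS (open row3); precharges=6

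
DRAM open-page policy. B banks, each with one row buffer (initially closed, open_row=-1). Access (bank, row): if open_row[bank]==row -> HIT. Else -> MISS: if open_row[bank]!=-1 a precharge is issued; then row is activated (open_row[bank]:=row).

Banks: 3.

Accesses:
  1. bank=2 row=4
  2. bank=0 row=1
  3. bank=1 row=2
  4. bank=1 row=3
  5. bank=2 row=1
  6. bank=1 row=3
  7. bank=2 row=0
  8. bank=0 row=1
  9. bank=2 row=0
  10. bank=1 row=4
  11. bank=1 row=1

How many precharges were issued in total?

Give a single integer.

Answer: 5

Derivation:
Acc 1: bank2 row4 -> MISS (open row4); precharges=0
Acc 2: bank0 row1 -> MISS (open row1); precharges=0
Acc 3: bank1 row2 -> MISS (open row2); precharges=0
Acc 4: bank1 row3 -> MISS (open row3); precharges=1
Acc 5: bank2 row1 -> MISS (open row1); precharges=2
Acc 6: bank1 row3 -> HIT
Acc 7: bank2 row0 -> MISS (open row0); precharges=3
Acc 8: bank0 row1 -> HIT
Acc 9: bank2 row0 -> HIT
Acc 10: bank1 row4 -> MISS (open row4); precharges=4
Acc 11: bank1 row1 -> MISS (open row1); precharges=5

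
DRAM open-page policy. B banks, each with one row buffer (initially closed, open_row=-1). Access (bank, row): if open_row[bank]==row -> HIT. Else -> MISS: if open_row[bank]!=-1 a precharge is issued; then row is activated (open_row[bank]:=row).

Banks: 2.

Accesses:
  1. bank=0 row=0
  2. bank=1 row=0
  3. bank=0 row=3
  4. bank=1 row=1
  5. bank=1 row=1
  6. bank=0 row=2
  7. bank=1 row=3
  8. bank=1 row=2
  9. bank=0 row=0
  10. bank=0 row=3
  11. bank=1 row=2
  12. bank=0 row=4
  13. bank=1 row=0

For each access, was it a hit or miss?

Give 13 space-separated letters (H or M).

Acc 1: bank0 row0 -> MISS (open row0); precharges=0
Acc 2: bank1 row0 -> MISS (open row0); precharges=0
Acc 3: bank0 row3 -> MISS (open row3); precharges=1
Acc 4: bank1 row1 -> MISS (open row1); precharges=2
Acc 5: bank1 row1 -> HIT
Acc 6: bank0 row2 -> MISS (open row2); precharges=3
Acc 7: bank1 row3 -> MISS (open row3); precharges=4
Acc 8: bank1 row2 -> MISS (open row2); precharges=5
Acc 9: bank0 row0 -> MISS (open row0); precharges=6
Acc 10: bank0 row3 -> MISS (open row3); precharges=7
Acc 11: bank1 row2 -> HIT
Acc 12: bank0 row4 -> MISS (open row4); precharges=8
Acc 13: bank1 row0 -> MISS (open row0); precharges=9

Answer: M M M M H M M M M M H M M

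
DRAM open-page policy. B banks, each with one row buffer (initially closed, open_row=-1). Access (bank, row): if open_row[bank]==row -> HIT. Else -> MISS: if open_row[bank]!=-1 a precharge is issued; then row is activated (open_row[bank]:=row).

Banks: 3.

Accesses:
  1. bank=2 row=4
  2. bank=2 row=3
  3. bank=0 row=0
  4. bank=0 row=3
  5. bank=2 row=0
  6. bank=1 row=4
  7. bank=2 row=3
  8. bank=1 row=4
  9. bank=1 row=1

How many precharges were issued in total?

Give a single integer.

Acc 1: bank2 row4 -> MISS (open row4); precharges=0
Acc 2: bank2 row3 -> MISS (open row3); precharges=1
Acc 3: bank0 row0 -> MISS (open row0); precharges=1
Acc 4: bank0 row3 -> MISS (open row3); precharges=2
Acc 5: bank2 row0 -> MISS (open row0); precharges=3
Acc 6: bank1 row4 -> MISS (open row4); precharges=3
Acc 7: bank2 row3 -> MISS (open row3); precharges=4
Acc 8: bank1 row4 -> HIT
Acc 9: bank1 row1 -> MISS (open row1); precharges=5

Answer: 5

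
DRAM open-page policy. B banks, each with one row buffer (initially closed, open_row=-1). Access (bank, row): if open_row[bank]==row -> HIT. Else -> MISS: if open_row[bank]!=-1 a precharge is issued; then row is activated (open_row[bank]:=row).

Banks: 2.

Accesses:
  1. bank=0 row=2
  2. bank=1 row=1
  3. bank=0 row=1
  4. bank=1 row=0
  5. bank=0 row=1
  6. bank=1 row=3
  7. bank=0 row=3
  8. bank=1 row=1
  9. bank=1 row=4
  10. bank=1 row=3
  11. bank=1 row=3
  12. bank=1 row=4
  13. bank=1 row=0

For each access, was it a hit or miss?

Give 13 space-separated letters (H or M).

Answer: M M M M H M M M M M H M M

Derivation:
Acc 1: bank0 row2 -> MISS (open row2); precharges=0
Acc 2: bank1 row1 -> MISS (open row1); precharges=0
Acc 3: bank0 row1 -> MISS (open row1); precharges=1
Acc 4: bank1 row0 -> MISS (open row0); precharges=2
Acc 5: bank0 row1 -> HIT
Acc 6: bank1 row3 -> MISS (open row3); precharges=3
Acc 7: bank0 row3 -> MISS (open row3); precharges=4
Acc 8: bank1 row1 -> MISS (open row1); precharges=5
Acc 9: bank1 row4 -> MISS (open row4); precharges=6
Acc 10: bank1 row3 -> MISS (open row3); precharges=7
Acc 11: bank1 row3 -> HIT
Acc 12: bank1 row4 -> MISS (open row4); precharges=8
Acc 13: bank1 row0 -> MISS (open row0); precharges=9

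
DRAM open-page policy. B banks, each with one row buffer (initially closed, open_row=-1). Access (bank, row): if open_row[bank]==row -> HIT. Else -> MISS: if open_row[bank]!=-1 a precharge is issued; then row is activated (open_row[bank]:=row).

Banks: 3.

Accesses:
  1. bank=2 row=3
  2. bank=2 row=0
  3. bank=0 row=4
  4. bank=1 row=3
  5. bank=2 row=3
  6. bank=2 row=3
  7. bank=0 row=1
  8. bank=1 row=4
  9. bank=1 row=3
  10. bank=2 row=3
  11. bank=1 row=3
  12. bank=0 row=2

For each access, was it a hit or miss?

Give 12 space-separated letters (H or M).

Answer: M M M M M H M M M H H M

Derivation:
Acc 1: bank2 row3 -> MISS (open row3); precharges=0
Acc 2: bank2 row0 -> MISS (open row0); precharges=1
Acc 3: bank0 row4 -> MISS (open row4); precharges=1
Acc 4: bank1 row3 -> MISS (open row3); precharges=1
Acc 5: bank2 row3 -> MISS (open row3); precharges=2
Acc 6: bank2 row3 -> HIT
Acc 7: bank0 row1 -> MISS (open row1); precharges=3
Acc 8: bank1 row4 -> MISS (open row4); precharges=4
Acc 9: bank1 row3 -> MISS (open row3); precharges=5
Acc 10: bank2 row3 -> HIT
Acc 11: bank1 row3 -> HIT
Acc 12: bank0 row2 -> MISS (open row2); precharges=6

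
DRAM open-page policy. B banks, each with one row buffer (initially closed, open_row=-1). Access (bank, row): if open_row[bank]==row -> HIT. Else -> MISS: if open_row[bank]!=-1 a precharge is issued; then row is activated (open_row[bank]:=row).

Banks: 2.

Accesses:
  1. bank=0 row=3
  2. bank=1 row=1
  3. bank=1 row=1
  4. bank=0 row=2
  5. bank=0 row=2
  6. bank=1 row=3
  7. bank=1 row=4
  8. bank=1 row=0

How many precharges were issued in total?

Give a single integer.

Answer: 4

Derivation:
Acc 1: bank0 row3 -> MISS (open row3); precharges=0
Acc 2: bank1 row1 -> MISS (open row1); precharges=0
Acc 3: bank1 row1 -> HIT
Acc 4: bank0 row2 -> MISS (open row2); precharges=1
Acc 5: bank0 row2 -> HIT
Acc 6: bank1 row3 -> MISS (open row3); precharges=2
Acc 7: bank1 row4 -> MISS (open row4); precharges=3
Acc 8: bank1 row0 -> MISS (open row0); precharges=4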